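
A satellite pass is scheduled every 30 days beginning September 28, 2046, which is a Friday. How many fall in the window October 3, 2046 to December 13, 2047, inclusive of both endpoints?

14

Occurrences land 30·i days after September 28, 2046 for i = 0, 1, 2, …
October 3, 2046 is 5 days after the start; 5 ÷ 30 = 0 remainder 5; since the remainder is 5, round up to i = 1. First occurrence in the window: #2 on October 28, 2046 (1×30 = 30 days in).
December 13, 2047 is 441 days after the start; 441 ÷ 30 = 14 remainder 21. Last occurrence in the window: #15 on November 22, 2047.
Occurrences #2 through #15: 14 in total.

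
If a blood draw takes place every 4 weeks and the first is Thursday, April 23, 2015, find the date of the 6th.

The 6th occurrence is 5 intervals after the first: 5 × 28 = 140 days after April 23, 2015.
April has 30 days — 7 days to the end of April leaves 133.
May has 31 days (102 left).
June has 30 days (72 left).
July has 31 days (41 left).
August has 31 days (10 left).
10 days into September → September 10, 2015.

September 10, 2015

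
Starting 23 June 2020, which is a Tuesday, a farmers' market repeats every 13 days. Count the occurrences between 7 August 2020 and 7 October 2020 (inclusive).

Occurrences land 13·i days after 23 June 2020 for i = 0, 1, 2, …
7 August 2020 is 45 days after the start; 45 ÷ 13 = 3 remainder 6; since the remainder is 6, round up to i = 4. First occurrence in the window: #5 on 14 August 2020 (4×13 = 52 days in).
7 October 2020 is 106 days after the start; 106 ÷ 13 = 8 remainder 2. Last occurrence in the window: #9 on 5 October 2020.
Occurrences #5 through #9: 5 in total.

5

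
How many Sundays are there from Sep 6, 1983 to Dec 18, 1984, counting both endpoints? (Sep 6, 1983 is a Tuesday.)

Sep 6, 1983 is a Tuesday; the first Sunday on or after it is Sep 11, 1983 (5 days later).
From Sep 11, 1983 to Dec 18, 1984: 111 + 353 = 464 days (rest of 1983, to Dec 18, 1984 in 1984).
464 ÷ 7 = 66 full weeks with remainder 2, so 66 more Sundays after the first → 67.

67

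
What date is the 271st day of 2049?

January has 31 days (271 − 31 = 240 remain).
February has 28 days (240 − 28 = 212 remain).
March has 31 days (212 − 31 = 181 remain).
April has 30 days (181 − 30 = 151 remain).
May has 31 days (151 − 31 = 120 remain).
June has 30 days (120 − 30 = 90 remain).
July has 31 days (90 − 31 = 59 remain).
August has 31 days (59 − 31 = 28 remain).
28 into September → September 28.

2049-09-28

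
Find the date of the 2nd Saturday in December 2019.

14 December 2019

The first Saturday of December 2019 is December 7.
The 2nd Saturday is 1 weeks later: 7 + 7 = 14.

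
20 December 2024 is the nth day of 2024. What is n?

Days in months before December: 31 + 29 + 31 + 30 + 31 + 30 + 31 + 31 + 30 + 31 + 30 = 335.
Plus 20 days into December → day 355.

355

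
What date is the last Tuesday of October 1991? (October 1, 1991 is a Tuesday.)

October 1991 begins on a Tuesday, so the first Tuesday is October 1.
October 1991 has 31 days. Adding weeks: 1, 8, 15, 22, 29 — the last one ≤ 31 is the 29th.

29 October 1991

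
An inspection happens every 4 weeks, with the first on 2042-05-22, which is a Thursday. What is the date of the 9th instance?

The 9th occurrence is 8 intervals after the first: 8 × 28 = 224 days after 2042-05-22.
May has 31 days — 9 days to the end of May leaves 215.
June has 30 days (185 left).
July has 31 days (154 left).
August has 31 days (123 left).
September has 30 days (93 left).
October has 31 days (62 left).
November has 30 days (32 left).
December has 31 days (1 left).
1 day into January → 2043-01-01.

2043-01-01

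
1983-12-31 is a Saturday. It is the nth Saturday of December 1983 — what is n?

5th

Day 31 falls in week ⌈31/7⌉ of the month.
Days 1–7 hold the 1st Saturday, 8–14 the 2nd, 15–21 the 3rd, 22–28 the 4th, 29–31 the 5th.
31 is in the range for the 5th.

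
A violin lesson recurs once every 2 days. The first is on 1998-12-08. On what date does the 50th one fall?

The 50th occurrence is 49 intervals after the first: 49 × 2 = 98 days after 1998-12-08.
December has 31 days — 23 days to the end of December leaves 75.
January has 31 days (44 left).
February has 28 days (16 left).
16 days into March → 1999-03-16.

1999-03-16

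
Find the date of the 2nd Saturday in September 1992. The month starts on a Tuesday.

1992-09-12

September 1992 begins on a Tuesday, so the first Saturday is September 5 (4 days later).
The 2nd Saturday is 1 weeks later: 5 + 7 = 12.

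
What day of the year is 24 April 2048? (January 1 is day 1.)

115

Days in months before April: 31 + 29 + 31 = 91.
Plus 24 days into April → day 115.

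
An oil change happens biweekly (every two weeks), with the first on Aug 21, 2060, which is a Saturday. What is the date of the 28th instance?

Sep 3, 2061

The 28th occurrence is 27 intervals after the first: 27 × 14 = 378 days after Aug 21, 2060.
Aug has 31 days — 10 days to the end of Aug leaves 368.
Sep has 30 days (338 left).
Oct has 31 days (307 left).
Nov has 30 days (277 left).
Dec has 31 days (246 left).
Jan has 31 days (215 left).
Feb has 28 days (187 left).
Mar has 31 days (156 left).
Apr has 30 days (126 left).
May has 31 days (95 left).
Jun has 30 days (65 left).
Jul has 31 days (34 left).
Aug has 31 days (3 left).
3 days into Sep → Sep 3, 2061.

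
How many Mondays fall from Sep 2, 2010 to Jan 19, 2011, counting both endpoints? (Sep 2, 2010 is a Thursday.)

Sep 2, 2010 is a Thursday; the first Monday on or after it is Sep 6, 2010 (4 days later).
From Sep 6, 2010 to Jan 19, 2011: 24 + 31 + 30 + 31 + 19 = 135 days (rest of Sep, Oct, Nov, Dec, Jan).
135 ÷ 7 = 19 full weeks with remainder 2, so 19 more Mondays after the first → 20.

20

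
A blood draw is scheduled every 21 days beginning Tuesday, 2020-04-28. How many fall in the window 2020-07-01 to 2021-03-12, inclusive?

Occurrences land 21·i days after 2020-04-28 for i = 0, 1, 2, …
2020-07-01 is 64 days after the start; 64 ÷ 21 = 3 remainder 1; since the remainder is 1, round up to i = 4. First occurrence in the window: #5 on 2020-07-21 (4×21 = 84 days in).
2021-03-12 is 318 days after the start; 318 ÷ 21 = 15 remainder 3. Last occurrence in the window: #16 on 2021-03-09.
Occurrences #5 through #16: 12 in total.

12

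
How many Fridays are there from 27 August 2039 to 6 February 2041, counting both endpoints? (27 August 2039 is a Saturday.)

75

27 August 2039 is a Saturday; the first Friday on or after it is 2 September 2039 (6 days later).
From 2 September 2039 to 6 February 2041: 120 + 366 + 37 = 523 days (rest of 2039, 2040, to 6 February 2041 in 2041).
523 ÷ 7 = 74 full weeks with remainder 5, so 74 more Fridays after the first → 75.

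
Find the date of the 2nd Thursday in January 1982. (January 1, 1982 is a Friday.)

January 1982 begins on a Friday, so the first Thursday is January 7 (6 days later).
The 2nd Thursday is 1 weeks later: 7 + 7 = 14.

1982-01-14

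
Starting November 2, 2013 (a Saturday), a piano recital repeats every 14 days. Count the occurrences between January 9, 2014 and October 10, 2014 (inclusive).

20

Occurrences land 14·i days after November 2, 2013 for i = 0, 1, 2, …
January 9, 2014 is 68 days after the start; 68 ÷ 14 = 4 remainder 12; since the remainder is 12, round up to i = 5. First occurrence in the window: #6 on January 11, 2014 (5×14 = 70 days in).
October 10, 2014 is 342 days after the start; 342 ÷ 14 = 24 remainder 6. Last occurrence in the window: #25 on October 4, 2014.
Occurrences #6 through #25: 20 in total.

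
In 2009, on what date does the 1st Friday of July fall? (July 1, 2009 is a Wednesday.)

July 2009 begins on a Wednesday, so the first Friday is July 3 (2 days later).

3 July 2009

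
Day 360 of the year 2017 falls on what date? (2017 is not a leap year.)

January has 31 days (360 − 31 = 329 remain).
February has 28 days (329 − 28 = 301 remain).
March has 31 days (301 − 31 = 270 remain).
April has 30 days (270 − 30 = 240 remain).
May has 31 days (240 − 31 = 209 remain).
June has 30 days (209 − 30 = 179 remain).
July has 31 days (179 − 31 = 148 remain).
August has 31 days (148 − 31 = 117 remain).
September has 30 days (117 − 30 = 87 remain).
October has 31 days (87 − 31 = 56 remain).
November has 30 days (56 − 30 = 26 remain).
26 into December → December 26.

2017-12-26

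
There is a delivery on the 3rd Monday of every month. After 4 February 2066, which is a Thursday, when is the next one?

February 2066 starts on a Monday; its first Monday is the 1st, so the 3rd Monday is the 15th — 15 February 2066.
15 February 2066 is after 4 February 2066, so that is the next one.

15 February 2066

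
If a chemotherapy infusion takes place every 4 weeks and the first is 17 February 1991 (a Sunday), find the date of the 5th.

The 5th occurrence is 4 intervals after the first: 4 × 28 = 112 days after 17 February 1991.
February has 28 days — 11 days to the end of February leaves 101.
March has 31 days (70 left).
April has 30 days (40 left).
May has 31 days (9 left).
9 days into June → 9 June 1991.

9 June 1991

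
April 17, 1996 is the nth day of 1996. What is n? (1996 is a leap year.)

108

Days in months before April: 31 + 29 + 31 = 91.
Plus 17 days into April → day 108.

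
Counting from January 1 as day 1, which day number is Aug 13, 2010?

225

Days in months before Aug: 31 + 28 + 31 + 30 + 31 + 30 + 31 = 212.
Plus 13 days into Aug → day 225.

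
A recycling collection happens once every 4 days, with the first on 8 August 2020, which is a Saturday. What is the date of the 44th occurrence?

27 January 2021

The 44th occurrence is 43 intervals after the first: 43 × 4 = 172 days after 8 August 2020.
August has 31 days — 23 days to the end of August leaves 149.
September has 30 days (119 left).
October has 31 days (88 left).
November has 30 days (58 left).
December has 31 days (27 left).
27 days into January → 27 January 2021.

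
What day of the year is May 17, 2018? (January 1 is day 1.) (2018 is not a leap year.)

Days in months before May: 31 + 28 + 31 + 30 = 120.
Plus 17 days into May → day 137.

137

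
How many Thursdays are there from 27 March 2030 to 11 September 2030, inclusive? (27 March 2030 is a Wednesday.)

27 March 2030 is a Wednesday; the first Thursday on or after it is 28 March 2030 (1 day later).
From 28 March 2030 to 11 September 2030: 3 + 30 + 31 + 30 + 31 + 31 + 11 = 167 days (rest of March, April, May, June, July, August, September).
167 ÷ 7 = 23 full weeks with remainder 6, so 23 more Thursdays after the first → 24.

24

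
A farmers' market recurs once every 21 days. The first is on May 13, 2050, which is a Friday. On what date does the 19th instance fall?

May 26, 2051

The 19th occurrence is 18 intervals after the first: 18 × 21 = 378 days after May 13, 2050.
May has 31 days — 18 days to the end of May leaves 360.
June has 30 days (330 left).
July has 31 days (299 left).
August has 31 days (268 left).
September has 30 days (238 left).
October has 31 days (207 left).
November has 30 days (177 left).
December has 31 days (146 left).
January has 31 days (115 left).
February has 28 days (87 left).
March has 31 days (56 left).
April has 30 days (26 left).
26 days into May → May 26, 2051.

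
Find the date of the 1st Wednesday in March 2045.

1 March 2045

March 2045 begins on a Wednesday, so the first Wednesday is March 1.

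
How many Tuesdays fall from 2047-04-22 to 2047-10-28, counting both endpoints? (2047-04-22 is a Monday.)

2047-04-22 is a Monday; the first Tuesday on or after it is 2047-04-23 (1 day later).
From 2047-04-23 to 2047-10-28: 7 + 31 + 30 + 31 + 31 + 30 + 28 = 188 days (rest of April, May, June, July, August, September, October).
188 ÷ 7 = 26 full weeks with remainder 6, so 26 more Tuesdays after the first → 27.

27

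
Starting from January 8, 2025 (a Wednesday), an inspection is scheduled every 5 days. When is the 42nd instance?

The 42nd occurrence is 41 intervals after the first: 41 × 5 = 205 days after January 8, 2025.
January has 31 days — 23 days to the end of January leaves 182.
February has 28 days (154 left).
March has 31 days (123 left).
April has 30 days (93 left).
May has 31 days (62 left).
June has 30 days (32 left).
July has 31 days (1 left).
1 day into August → August 1, 2025.

August 1, 2025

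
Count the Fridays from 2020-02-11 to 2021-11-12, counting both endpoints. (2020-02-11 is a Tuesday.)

2020-02-11 is a Tuesday; the first Friday on or after it is 2020-02-14 (3 days later).
From 2020-02-14 to 2021-11-12: 321 + 316 = 637 days (rest of 2020, to 2021-11-12 in 2021).
637 ÷ 7 = 91 full weeks with remainder 0, so 91 more Fridays after the first → 92.

92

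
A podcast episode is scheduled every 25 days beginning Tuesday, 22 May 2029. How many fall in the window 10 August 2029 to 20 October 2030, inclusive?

17

Occurrences land 25·i days after 22 May 2029 for i = 0, 1, 2, …
10 August 2029 is 80 days after the start; 80 ÷ 25 = 3 remainder 5; since the remainder is 5, round up to i = 4. First occurrence in the window: #5 on 30 August 2029 (4×25 = 100 days in).
20 October 2030 is 516 days after the start; 516 ÷ 25 = 20 remainder 16. Last occurrence in the window: #21 on 4 October 2030.
Occurrences #5 through #21: 17 in total.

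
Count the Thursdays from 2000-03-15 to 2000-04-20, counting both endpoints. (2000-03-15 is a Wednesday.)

2000-03-15 is a Wednesday; the first Thursday on or after it is 2000-03-16 (1 day later).
From 2000-03-16 to 2000-04-20: 15 + 20 = 35 days (rest of March, April).
35 ÷ 7 = 5 full weeks with remainder 0, so 5 more Thursdays after the first → 6.

6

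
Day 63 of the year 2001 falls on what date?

Mar 4, 2001

Jan has 31 days (63 − 31 = 32 remain).
Feb has 28 days (32 − 28 = 4 remain).
4 into Mar → Mar 4.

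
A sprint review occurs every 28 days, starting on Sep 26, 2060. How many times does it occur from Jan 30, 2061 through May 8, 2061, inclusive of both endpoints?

Occurrences land 28·i days after Sep 26, 2060 for i = 0, 1, 2, …
Jan 30, 2061 is 126 days after the start; 126 ÷ 28 = 4 remainder 14; since the remainder is 14, round up to i = 5. First occurrence in the window: #6 on Feb 13, 2061 (5×28 = 140 days in).
May 8, 2061 is 224 days after the start; 224 ÷ 28 = 8 remainder 0. Last occurrence in the window: #9 on May 8, 2061.
Occurrences #6 through #9: 4 in total.

4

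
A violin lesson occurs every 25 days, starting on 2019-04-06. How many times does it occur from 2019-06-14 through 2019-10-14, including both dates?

Occurrences land 25·i days after 2019-04-06 for i = 0, 1, 2, …
2019-06-14 is 69 days after the start; 69 ÷ 25 = 2 remainder 19; since the remainder is 19, round up to i = 3. First occurrence in the window: #4 on 2019-06-20 (3×25 = 75 days in).
2019-10-14 is 191 days after the start; 191 ÷ 25 = 7 remainder 16. Last occurrence in the window: #8 on 2019-09-28.
Occurrences #4 through #8: 5 in total.

5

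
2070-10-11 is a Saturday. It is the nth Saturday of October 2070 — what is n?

2nd

Day 11 falls in week ⌈11/7⌉ of the month.
Days 1–7 hold the 1st Saturday, 8–14 the 2nd, 15–21 the 3rd, 22–28 the 4th, 29–31 the 5th.
11 is in the range for the 2nd.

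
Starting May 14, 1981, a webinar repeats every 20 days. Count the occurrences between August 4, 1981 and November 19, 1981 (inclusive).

5

Occurrences land 20·i days after May 14, 1981 for i = 0, 1, 2, …
August 4, 1981 is 82 days after the start; 82 ÷ 20 = 4 remainder 2; since the remainder is 2, round up to i = 5. First occurrence in the window: #6 on August 22, 1981 (5×20 = 100 days in).
November 19, 1981 is 189 days after the start; 189 ÷ 20 = 9 remainder 9. Last occurrence in the window: #10 on November 10, 1981.
Occurrences #6 through #10: 5 in total.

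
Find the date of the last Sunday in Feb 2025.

The first Sunday of Feb 2025 is Feb 2.
Feb 2025 has 28 days. Adding weeks: 2, 9, 16, 23 — the last one ≤ 28 is the 23rd.

Feb 23, 2025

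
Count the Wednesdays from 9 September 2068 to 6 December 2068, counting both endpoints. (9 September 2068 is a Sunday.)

9 September 2068 is a Sunday; the first Wednesday on or after it is 12 September 2068 (3 days later).
From 12 September 2068 to 6 December 2068: 18 + 31 + 30 + 6 = 85 days (rest of September, October, November, December).
85 ÷ 7 = 12 full weeks with remainder 1, so 12 more Wednesdays after the first → 13.

13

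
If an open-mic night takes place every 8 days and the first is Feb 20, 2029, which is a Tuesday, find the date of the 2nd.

Feb 28, 2029

The 2nd occurrence is 1 interval after the first: 1 × 8 = 8 days after Feb 20, 2029.
8 days later is Feb 28, 2029.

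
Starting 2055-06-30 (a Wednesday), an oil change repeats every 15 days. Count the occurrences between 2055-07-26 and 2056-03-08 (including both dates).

Occurrences land 15·i days after 2055-06-30 for i = 0, 1, 2, …
2055-07-26 is 26 days after the start; 26 ÷ 15 = 1 remainder 11; since the remainder is 11, round up to i = 2. First occurrence in the window: #3 on 2055-07-30 (2×15 = 30 days in).
2056-03-08 is 252 days after the start; 252 ÷ 15 = 16 remainder 12. Last occurrence in the window: #17 on 2056-02-25.
Occurrences #3 through #17: 15 in total.

15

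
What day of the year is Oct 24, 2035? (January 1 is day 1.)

297

Days in months before Oct: 31 + 28 + 31 + 30 + 31 + 30 + 31 + 31 + 30 = 273.
Plus 24 days into Oct → day 297.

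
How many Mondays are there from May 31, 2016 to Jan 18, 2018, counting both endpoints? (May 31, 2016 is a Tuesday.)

85

May 31, 2016 is a Tuesday; the first Monday on or after it is Jun 6, 2016 (6 days later).
From Jun 6, 2016 to Jan 18, 2018: 208 + 365 + 18 = 591 days (rest of 2016, 2017, to Jan 18, 2018 in 2018).
591 ÷ 7 = 84 full weeks with remainder 3, so 84 more Mondays after the first → 85.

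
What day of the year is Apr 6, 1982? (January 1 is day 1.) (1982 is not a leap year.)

Days in months before Apr: 31 + 28 + 31 = 90.
Plus 6 days into Apr → day 96.

96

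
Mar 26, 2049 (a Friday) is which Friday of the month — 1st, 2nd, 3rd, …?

Day 26 falls in week ⌈26/7⌉ of the month.
Days 1–7 hold the 1st Friday, 8–14 the 2nd, 15–21 the 3rd, 22–28 the 4th, 29–31 the 5th.
26 is in the range for the 4th.

4th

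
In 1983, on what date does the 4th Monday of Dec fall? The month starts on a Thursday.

Dec 1983 begins on a Thursday, so the first Monday is Dec 5 (4 days later).
The 4th Monday is 3 weeks later: 5 + 21 = 26.

Dec 26, 1983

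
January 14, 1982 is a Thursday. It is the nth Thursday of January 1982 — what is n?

2nd

Day 14 falls in week ⌈14/7⌉ of the month.
Days 1–7 hold the 1st Thursday, 8–14 the 2nd, 15–21 the 3rd, 22–28 the 4th, 29–31 the 5th.
14 is in the range for the 2nd.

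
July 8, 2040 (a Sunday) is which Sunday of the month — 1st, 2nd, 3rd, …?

2nd

Day 8 falls in week ⌈8/7⌉ of the month.
Days 1–7 hold the 1st Sunday, 8–14 the 2nd, 15–21 the 3rd, 22–28 the 4th, 29–31 the 5th.
8 is in the range for the 2nd.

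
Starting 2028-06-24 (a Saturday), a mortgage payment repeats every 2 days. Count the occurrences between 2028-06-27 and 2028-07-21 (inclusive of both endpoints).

Occurrences land 2·i days after 2028-06-24 for i = 0, 1, 2, …
2028-06-27 is 3 days after the start; 3 ÷ 2 = 1 remainder 1; since the remainder is 1, round up to i = 2. First occurrence in the window: #3 on 2028-06-28 (2×2 = 4 days in).
2028-07-21 is 27 days after the start; 27 ÷ 2 = 13 remainder 1. Last occurrence in the window: #14 on 2028-07-20.
Occurrences #3 through #14: 12 in total.

12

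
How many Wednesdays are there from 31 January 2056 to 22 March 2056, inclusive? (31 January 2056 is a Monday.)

8

31 January 2056 is a Monday; the first Wednesday on or after it is 2 February 2056 (2 days later).
From 2 February 2056 to 22 March 2056: 27 + 22 = 49 days (rest of February, March).
49 ÷ 7 = 7 full weeks with remainder 0, so 7 more Wednesdays after the first → 8.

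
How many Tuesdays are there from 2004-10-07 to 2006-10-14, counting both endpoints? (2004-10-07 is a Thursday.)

2004-10-07 is a Thursday; the first Tuesday on or after it is 2004-10-12 (5 days later).
From 2004-10-12 to 2006-10-14: 80 + 365 + 287 = 732 days (rest of 2004, 2005, to 2006-10-14 in 2006).
732 ÷ 7 = 104 full weeks with remainder 4, so 104 more Tuesdays after the first → 105.

105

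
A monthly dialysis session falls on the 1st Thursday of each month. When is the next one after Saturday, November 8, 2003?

December 4, 2003

November 2003 starts on a Saturday, so its 1st Thursday is November 6, 2003 (5 days in).
That is not after November 8, 2003, so look at December 2003.
December 2003 starts on a Monday, so its 1st Thursday is December 4, 2003 (3 days in).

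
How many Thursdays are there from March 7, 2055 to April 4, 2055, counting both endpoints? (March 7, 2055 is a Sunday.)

March 7, 2055 is a Sunday; the first Thursday on or after it is March 11, 2055 (4 days later).
From March 11, 2055 to April 4, 2055: 20 + 4 = 24 days (rest of March, April).
24 ÷ 7 = 3 full weeks with remainder 3, so 3 more Thursdays after the first → 4.

4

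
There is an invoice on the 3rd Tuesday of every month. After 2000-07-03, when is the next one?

2000-07-18

July 2000 starts on a Saturday; its first Tuesday is the 4th, so the 3rd Tuesday is the 18th — 2000-07-18.
2000-07-18 is after 2000-07-03, so that is the next one.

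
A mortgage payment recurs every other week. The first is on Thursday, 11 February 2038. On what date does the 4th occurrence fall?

The 4th occurrence is 3 intervals after the first: 3 × 14 = 42 days after 11 February 2038.
February has 28 days — 17 days to the end of February leaves 25.
25 days into March → 25 March 2038.

25 March 2038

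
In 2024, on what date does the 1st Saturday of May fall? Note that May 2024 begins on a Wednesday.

May 2024 begins on a Wednesday, so the first Saturday is May 4 (3 days later).

2024-05-04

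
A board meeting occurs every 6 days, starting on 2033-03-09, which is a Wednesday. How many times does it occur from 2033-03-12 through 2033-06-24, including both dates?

Occurrences land 6·i days after 2033-03-09 for i = 0, 1, 2, …
2033-03-12 is 3 days after the start; 3 ÷ 6 = 0 remainder 3; since the remainder is 3, round up to i = 1. First occurrence in the window: #2 on 2033-03-15 (1×6 = 6 days in).
2033-06-24 is 107 days after the start; 107 ÷ 6 = 17 remainder 5. Last occurrence in the window: #18 on 2033-06-19.
Occurrences #2 through #18: 17 in total.

17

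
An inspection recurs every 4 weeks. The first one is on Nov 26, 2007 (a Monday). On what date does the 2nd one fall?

Dec 24, 2007

The 2nd occurrence is 1 interval after the first: 1 × 28 = 28 days after Nov 26, 2007.
Nov has 30 days — 4 days to the end of Nov leaves 24.
24 days into Dec → Dec 24, 2007.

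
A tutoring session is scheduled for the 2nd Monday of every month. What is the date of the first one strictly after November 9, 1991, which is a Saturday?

November 11, 1991

November 1991 starts on a Friday; its first Monday is the 4th, so the 2nd Monday is the 11th — November 11, 1991.
November 11, 1991 is after November 9, 1991, so that is the next one.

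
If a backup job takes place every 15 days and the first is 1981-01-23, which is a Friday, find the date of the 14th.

The 14th occurrence is 13 intervals after the first: 13 × 15 = 195 days after 1981-01-23.
January has 31 days — 8 days to the end of January leaves 187.
February has 28 days (159 left).
March has 31 days (128 left).
April has 30 days (98 left).
May has 31 days (67 left).
June has 30 days (37 left).
July has 31 days (6 left).
6 days into August → 1981-08-06.

1981-08-06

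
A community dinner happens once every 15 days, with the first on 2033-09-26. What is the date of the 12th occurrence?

The 12th occurrence is 11 intervals after the first: 11 × 15 = 165 days after 2033-09-26.
September has 30 days — 4 days to the end of September leaves 161.
October has 31 days (130 left).
November has 30 days (100 left).
December has 31 days (69 left).
January has 31 days (38 left).
February has 28 days (10 left).
10 days into March → 2034-03-10.

2034-03-10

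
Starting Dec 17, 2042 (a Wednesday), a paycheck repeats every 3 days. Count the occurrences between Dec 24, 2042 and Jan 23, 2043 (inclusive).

Occurrences land 3·i days after Dec 17, 2042 for i = 0, 1, 2, …
Dec 24, 2042 is 7 days after the start; 7 ÷ 3 = 2 remainder 1; since the remainder is 1, round up to i = 3. First occurrence in the window: #4 on Dec 26, 2042 (3×3 = 9 days in).
Jan 23, 2043 is 37 days after the start; 37 ÷ 3 = 12 remainder 1. Last occurrence in the window: #13 on Jan 22, 2043.
Occurrences #4 through #13: 10 in total.

10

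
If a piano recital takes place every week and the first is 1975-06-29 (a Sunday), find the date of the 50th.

1976-06-06

The 50th occurrence is 49 intervals after the first: 49 × 7 = 343 days after 1975-06-29.
June has 30 days — 1 day to the end of June leaves 342.
July has 31 days (311 left).
August has 31 days (280 left).
September has 30 days (250 left).
October has 31 days (219 left).
November has 30 days (189 left).
December has 31 days (158 left).
January has 31 days (127 left).
February has 29 days (98 left).
March has 31 days (67 left).
April has 30 days (37 left).
May has 31 days (6 left).
6 days into June → 1976-06-06.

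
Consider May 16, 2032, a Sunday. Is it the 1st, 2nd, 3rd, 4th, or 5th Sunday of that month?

3rd

Day 16 falls in week ⌈16/7⌉ of the month.
Days 1–7 hold the 1st Sunday, 8–14 the 2nd, 15–21 the 3rd, 22–28 the 4th, 29–31 the 5th.
16 is in the range for the 3rd.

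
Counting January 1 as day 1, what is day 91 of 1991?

Apr 1, 1991

Jan has 31 days (91 − 31 = 60 remain).
Feb has 28 days (60 − 28 = 32 remain).
Mar has 31 days (32 − 31 = 1 remain).
1 into Apr → Apr 1.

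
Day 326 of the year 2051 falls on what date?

January has 31 days (326 − 31 = 295 remain).
February has 28 days (295 − 28 = 267 remain).
March has 31 days (267 − 31 = 236 remain).
April has 30 days (236 − 30 = 206 remain).
May has 31 days (206 − 31 = 175 remain).
June has 30 days (175 − 30 = 145 remain).
July has 31 days (145 − 31 = 114 remain).
August has 31 days (114 − 31 = 83 remain).
September has 30 days (83 − 30 = 53 remain).
October has 31 days (53 − 31 = 22 remain).
22 into November → November 22.

November 22, 2051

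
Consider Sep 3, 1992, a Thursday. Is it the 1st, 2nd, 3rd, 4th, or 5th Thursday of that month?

Day 3 falls in week ⌈3/7⌉ of the month.
Days 1–7 hold the 1st Thursday, 8–14 the 2nd, 15–21 the 3rd, 22–28 the 4th, 29–31 the 5th.
3 is in the range for the 1st.

1st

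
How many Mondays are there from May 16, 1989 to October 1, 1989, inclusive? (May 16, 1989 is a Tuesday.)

19

May 16, 1989 is a Tuesday; the first Monday on or after it is May 22, 1989 (6 days later).
From May 22, 1989 to October 1, 1989: 9 + 30 + 31 + 31 + 30 + 1 = 132 days (rest of May, June, July, August, September, October).
132 ÷ 7 = 18 full weeks with remainder 6, so 18 more Mondays after the first → 19.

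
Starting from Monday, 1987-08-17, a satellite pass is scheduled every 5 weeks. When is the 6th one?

The 6th occurrence is 5 intervals after the first: 5 × 35 = 175 days after 1987-08-17.
August has 31 days — 14 days to the end of August leaves 161.
September has 30 days (131 left).
October has 31 days (100 left).
November has 30 days (70 left).
December has 31 days (39 left).
January has 31 days (8 left).
8 days into February → 1988-02-08.

1988-02-08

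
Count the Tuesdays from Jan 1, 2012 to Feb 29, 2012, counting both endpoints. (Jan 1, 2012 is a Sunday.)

Jan 1, 2012 is a Sunday; the first Tuesday on or after it is Jan 3, 2012 (2 days later).
From Jan 3, 2012 to Feb 29, 2012: 28 + 29 = 57 days (rest of Jan, Feb).
57 ÷ 7 = 8 full weeks with remainder 1, so 8 more Tuesdays after the first → 9.

9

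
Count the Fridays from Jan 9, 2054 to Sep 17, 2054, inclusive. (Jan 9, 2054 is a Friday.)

36

Jan 9, 2054 is a Friday; the first Friday on or after it is Jan 9, 2054.
From Jan 9, 2054 to Sep 17, 2054: 22 + 28 + 31 + 30 + 31 + 30 + 31 + 31 + 17 = 251 days (rest of Jan, Feb, Mar, Apr, May, Jun, Jul, Aug, Sep).
251 ÷ 7 = 35 full weeks with remainder 6, so 35 more Fridays after the first → 36.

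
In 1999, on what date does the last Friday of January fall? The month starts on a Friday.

29 January 1999

January 1999 begins on a Friday, so the first Friday is January 1.
January 1999 has 31 days. Adding weeks: 1, 8, 15, 22, 29 — the last one ≤ 31 is the 29th.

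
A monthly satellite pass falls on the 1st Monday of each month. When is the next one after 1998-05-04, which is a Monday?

1998-06-01

May 1998 starts on a Friday, so its 1st Monday is 1998-05-04 (3 days in).
That is not after 1998-05-04, so look at June 1998.
June 1998 starts on a Monday, so its 1st Monday is 1998-06-01.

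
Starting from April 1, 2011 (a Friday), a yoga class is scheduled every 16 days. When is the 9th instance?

The 9th occurrence is 8 intervals after the first: 8 × 16 = 128 days after April 1, 2011.
April has 30 days — 29 days to the end of April leaves 99.
May has 31 days (68 left).
June has 30 days (38 left).
July has 31 days (7 left).
7 days into August → August 7, 2011.

August 7, 2011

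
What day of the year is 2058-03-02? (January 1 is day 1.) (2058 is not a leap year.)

Days in months before March: 31 + 28 = 59.
Plus 2 days into March → day 61.

61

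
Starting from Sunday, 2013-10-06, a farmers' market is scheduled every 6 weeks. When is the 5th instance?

2014-03-23

The 5th occurrence is 4 intervals after the first: 4 × 42 = 168 days after 2013-10-06.
October has 31 days — 25 days to the end of October leaves 143.
November has 30 days (113 left).
December has 31 days (82 left).
January has 31 days (51 left).
February has 28 days (23 left).
23 days into March → 2014-03-23.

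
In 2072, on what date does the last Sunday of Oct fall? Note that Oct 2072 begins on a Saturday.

Oct 30, 2072

Oct 2072 begins on a Saturday, so the first Sunday is Oct 2 (1 day later).
Oct 2072 has 31 days. Adding weeks: 2, 9, 16, 23, 30 — the last one ≤ 31 is the 30th.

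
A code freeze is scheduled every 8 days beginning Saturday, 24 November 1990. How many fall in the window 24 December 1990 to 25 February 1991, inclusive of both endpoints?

Occurrences land 8·i days after 24 November 1990 for i = 0, 1, 2, …
24 December 1990 is 30 days after the start; 30 ÷ 8 = 3 remainder 6; since the remainder is 6, round up to i = 4. First occurrence in the window: #5 on 26 December 1990 (4×8 = 32 days in).
25 February 1991 is 93 days after the start; 93 ÷ 8 = 11 remainder 5. Last occurrence in the window: #12 on 20 February 1991.
Occurrences #5 through #12: 8 in total.

8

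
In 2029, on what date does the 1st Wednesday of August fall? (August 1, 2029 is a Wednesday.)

August 2029 begins on a Wednesday, so the first Wednesday is August 1.

2029-08-01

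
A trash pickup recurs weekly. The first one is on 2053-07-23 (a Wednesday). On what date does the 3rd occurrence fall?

The 3rd occurrence is 2 intervals after the first: 2 × 7 = 14 days after 2053-07-23.
July has 31 days — 8 days to the end of July leaves 6.
6 days into August → 2053-08-06.

2053-08-06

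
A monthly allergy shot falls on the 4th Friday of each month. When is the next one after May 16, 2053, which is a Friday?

May 23, 2053

May 2053 starts on a Thursday; its first Friday is the 2nd, so the 4th Friday is the 23rd — May 23, 2053.
May 23, 2053 is after May 16, 2053, so that is the next one.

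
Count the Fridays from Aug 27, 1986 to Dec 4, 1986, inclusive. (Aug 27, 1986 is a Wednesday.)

14

Aug 27, 1986 is a Wednesday; the first Friday on or after it is Aug 29, 1986 (2 days later).
From Aug 29, 1986 to Dec 4, 1986: 2 + 30 + 31 + 30 + 4 = 97 days (rest of Aug, Sep, Oct, Nov, Dec).
97 ÷ 7 = 13 full weeks with remainder 6, so 13 more Fridays after the first → 14.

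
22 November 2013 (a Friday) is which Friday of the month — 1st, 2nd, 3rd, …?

4th

Day 22 falls in week ⌈22/7⌉ of the month.
Days 1–7 hold the 1st Friday, 8–14 the 2nd, 15–21 the 3rd, 22–28 the 4th, 29–31 the 5th.
22 is in the range for the 4th.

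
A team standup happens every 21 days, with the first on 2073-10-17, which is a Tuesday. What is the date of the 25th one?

The 25th occurrence is 24 intervals after the first: 24 × 21 = 504 days after 2073-10-17.
October has 31 days — 14 days to the end of October leaves 490.
From end of October to end of 2073 is 61 days (429 left).
2074 has 365 days (64 left).
January has 31 days (33 left).
February has 28 days (5 left).
5 days into March → 2075-03-05.

2075-03-05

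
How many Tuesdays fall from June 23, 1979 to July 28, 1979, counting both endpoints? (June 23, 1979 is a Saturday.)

5

June 23, 1979 is a Saturday; the first Tuesday on or after it is June 26, 1979 (3 days later).
From June 26, 1979 to July 28, 1979: 4 + 28 = 32 days (rest of June, July).
32 ÷ 7 = 4 full weeks with remainder 4, so 4 more Tuesdays after the first → 5.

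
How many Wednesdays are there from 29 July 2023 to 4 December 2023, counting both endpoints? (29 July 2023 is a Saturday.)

29 July 2023 is a Saturday; the first Wednesday on or after it is 2 August 2023 (4 days later).
From 2 August 2023 to 4 December 2023: 29 + 30 + 31 + 30 + 4 = 124 days (rest of August, September, October, November, December).
124 ÷ 7 = 17 full weeks with remainder 5, so 17 more Wednesdays after the first → 18.

18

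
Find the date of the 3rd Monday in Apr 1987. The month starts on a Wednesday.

Apr 20, 1987

Apr 1987 begins on a Wednesday, so the first Monday is Apr 6 (5 days later).
The 3rd Monday is 2 weeks later: 6 + 14 = 20.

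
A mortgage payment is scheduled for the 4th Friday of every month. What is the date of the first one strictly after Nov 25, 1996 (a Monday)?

Dec 27, 1996

Nov 1996 starts on a Friday; its first Friday is the 1st, so the 4th Friday is the 22nd — Nov 22, 1996.
That is not after Nov 25, 1996, so look at Dec 1996.
Dec 1996 starts on a Sunday; its first Friday is the 6th, so the 4th Friday is the 27th — Dec 27, 1996.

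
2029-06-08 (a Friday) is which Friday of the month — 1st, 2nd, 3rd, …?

2nd

Day 8 falls in week ⌈8/7⌉ of the month.
Days 1–7 hold the 1st Friday, 8–14 the 2nd, 15–21 the 3rd, 22–28 the 4th, 29–31 the 5th.
8 is in the range for the 2nd.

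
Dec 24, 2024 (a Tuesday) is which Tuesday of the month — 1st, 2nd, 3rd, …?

Day 24 falls in week ⌈24/7⌉ of the month.
Days 1–7 hold the 1st Tuesday, 8–14 the 2nd, 15–21 the 3rd, 22–28 the 4th, 29–31 the 5th.
24 is in the range for the 4th.

4th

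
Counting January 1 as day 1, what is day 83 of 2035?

2035-03-24

January has 31 days (83 − 31 = 52 remain).
February has 28 days (52 − 28 = 24 remain).
24 into March → March 24.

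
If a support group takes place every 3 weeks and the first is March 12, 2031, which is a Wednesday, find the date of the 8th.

August 6, 2031

The 8th occurrence is 7 intervals after the first: 7 × 21 = 147 days after March 12, 2031.
March has 31 days — 19 days to the end of March leaves 128.
April has 30 days (98 left).
May has 31 days (67 left).
June has 30 days (37 left).
July has 31 days (6 left).
6 days into August → August 6, 2031.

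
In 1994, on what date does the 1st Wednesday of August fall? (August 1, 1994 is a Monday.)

3 August 1994

August 1994 begins on a Monday, so the first Wednesday is August 3 (2 days later).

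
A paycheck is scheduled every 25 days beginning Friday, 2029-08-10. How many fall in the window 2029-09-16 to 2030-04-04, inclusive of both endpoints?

8

Occurrences land 25·i days after 2029-08-10 for i = 0, 1, 2, …
2029-09-16 is 37 days after the start; 37 ÷ 25 = 1 remainder 12; since the remainder is 12, round up to i = 2. First occurrence in the window: #3 on 2029-09-29 (2×25 = 50 days in).
2030-04-04 is 237 days after the start; 237 ÷ 25 = 9 remainder 12. Last occurrence in the window: #10 on 2030-03-23.
Occurrences #3 through #10: 8 in total.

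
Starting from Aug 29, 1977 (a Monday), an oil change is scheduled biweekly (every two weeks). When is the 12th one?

The 12th occurrence is 11 intervals after the first: 11 × 14 = 154 days after Aug 29, 1977.
Aug has 31 days — 2 days to the end of Aug leaves 152.
Sep has 30 days (122 left).
Oct has 31 days (91 left).
Nov has 30 days (61 left).
Dec has 31 days (30 left).
30 days into Jan → Jan 30, 1978.

Jan 30, 1978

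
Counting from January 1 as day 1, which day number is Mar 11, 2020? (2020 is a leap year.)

Days in months before Mar: 31 + 29 = 60.
Plus 11 days into Mar → day 71.

71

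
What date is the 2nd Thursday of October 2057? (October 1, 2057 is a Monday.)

11 October 2057

October 2057 begins on a Monday, so the first Thursday is October 4 (3 days later).
The 2nd Thursday is 1 weeks later: 4 + 7 = 11.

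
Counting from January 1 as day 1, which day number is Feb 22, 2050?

Days in months before Feb: 31 = 31.
Plus 22 days into Feb → day 53.

53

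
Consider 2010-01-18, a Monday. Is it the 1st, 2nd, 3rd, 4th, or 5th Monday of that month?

3rd

Day 18 falls in week ⌈18/7⌉ of the month.
Days 1–7 hold the 1st Monday, 8–14 the 2nd, 15–21 the 3rd, 22–28 the 4th, 29–31 the 5th.
18 is in the range for the 3rd.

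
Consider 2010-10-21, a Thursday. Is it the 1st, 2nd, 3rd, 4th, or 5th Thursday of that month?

Day 21 falls in week ⌈21/7⌉ of the month.
Days 1–7 hold the 1st Thursday, 8–14 the 2nd, 15–21 the 3rd, 22–28 the 4th, 29–31 the 5th.
21 is in the range for the 3rd.

3rd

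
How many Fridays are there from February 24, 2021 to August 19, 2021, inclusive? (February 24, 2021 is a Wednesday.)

25

February 24, 2021 is a Wednesday; the first Friday on or after it is February 26, 2021 (2 days later).
From February 26, 2021 to August 19, 2021: 2 + 31 + 30 + 31 + 30 + 31 + 19 = 174 days (rest of February, March, April, May, June, July, August).
174 ÷ 7 = 24 full weeks with remainder 6, so 24 more Fridays after the first → 25.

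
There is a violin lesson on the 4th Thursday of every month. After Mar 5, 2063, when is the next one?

Mar 2063 starts on a Thursday; its first Thursday is the 1st, so the 4th Thursday is the 22nd — Mar 22, 2063.
Mar 22, 2063 is after Mar 5, 2063, so that is the next one.

Mar 22, 2063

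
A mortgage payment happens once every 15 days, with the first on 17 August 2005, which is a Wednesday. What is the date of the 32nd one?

25 November 2006

The 32nd occurrence is 31 intervals after the first: 31 × 15 = 465 days after 17 August 2005.
August has 31 days — 14 days to the end of August leaves 451.
From end of August to end of 2005 is 122 days (329 left).
January has 31 days (298 left).
February has 28 days (270 left).
March has 31 days (239 left).
April has 30 days (209 left).
May has 31 days (178 left).
June has 30 days (148 left).
July has 31 days (117 left).
August has 31 days (86 left).
September has 30 days (56 left).
October has 31 days (25 left).
25 days into November → 25 November 2006.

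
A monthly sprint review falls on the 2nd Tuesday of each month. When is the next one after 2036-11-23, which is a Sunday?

November 2036 starts on a Saturday; its first Tuesday is the 4th, so the 2nd Tuesday is the 11th — 2036-11-11.
That is not after 2036-11-23, so look at December 2036.
December 2036 starts on a Monday; its first Tuesday is the 2nd, so the 2nd Tuesday is the 9th — 2036-12-09.

2036-12-09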